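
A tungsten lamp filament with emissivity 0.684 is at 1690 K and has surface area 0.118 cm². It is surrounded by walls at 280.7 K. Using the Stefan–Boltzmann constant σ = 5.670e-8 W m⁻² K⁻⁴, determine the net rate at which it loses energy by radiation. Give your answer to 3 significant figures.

Area A = 0.118 cm² = 1.18×10⁻⁵ m².
Net radiated power P_net = εσA(T⁴ − T₀⁴) = 0.684×5.670×10⁻⁸×1.18×10⁻⁵×(1690⁴ − 280.7⁴).
T⁴ − T₀⁴ = 8.15731×10¹² − 6.20826×10⁹ = 8.15110×10¹² K⁴, so P_net = 3.73 W.

Net loss ≈ 3.73 W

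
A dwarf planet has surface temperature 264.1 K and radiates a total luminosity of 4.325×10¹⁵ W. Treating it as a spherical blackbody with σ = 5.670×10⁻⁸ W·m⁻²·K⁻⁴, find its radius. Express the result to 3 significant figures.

L = 4πR²σT⁴ ⇒ R = √(L/(4πσT⁴)).
σT⁴ = 275.840 W/m², so R = √(4.325×10¹⁵/(4π×275.840)) = 1.12×10⁶ m.

R ≈ 1.12×10⁶ m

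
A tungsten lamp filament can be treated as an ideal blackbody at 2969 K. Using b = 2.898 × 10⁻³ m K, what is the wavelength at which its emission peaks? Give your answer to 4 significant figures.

Wien's displacement law: λ_max = b/T = (2.898×10⁻³ m·K)/(2969 K) = 9.7609×10⁻⁷ m.
That is 0.9761 μm, in the infrared range.

λ_max ≈ 0.9761 μm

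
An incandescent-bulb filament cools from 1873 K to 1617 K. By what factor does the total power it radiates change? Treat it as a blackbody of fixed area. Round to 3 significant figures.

P₂/P₁ ≈ 0.556

P ∝ T⁴, so P₂/P₁ = (T₂/T₁)⁴ = (1617/1873)⁴ = (0.863321)⁴ = 0.556.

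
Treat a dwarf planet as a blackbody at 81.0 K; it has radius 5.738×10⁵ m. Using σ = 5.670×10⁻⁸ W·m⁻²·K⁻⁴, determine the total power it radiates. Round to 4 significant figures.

Surface area A = 4πR² = 4π(5.738×10⁵ m)² = 4.13743×10¹² m².
P = σAT⁴ = 5.670×10⁻⁸ × 4.13743×10¹² × (81.0)⁴ = 1.010×10¹³ W.

P ≈ 1.010×10¹³ W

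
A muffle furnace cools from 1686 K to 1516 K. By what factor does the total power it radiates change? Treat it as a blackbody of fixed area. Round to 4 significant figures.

P₂/P₁ ≈ 0.6537

P ∝ T⁴, so P₂/P₁ = (T₂/T₁)⁴ = (1516/1686)⁴ = (0.899170)⁴ = 0.6537.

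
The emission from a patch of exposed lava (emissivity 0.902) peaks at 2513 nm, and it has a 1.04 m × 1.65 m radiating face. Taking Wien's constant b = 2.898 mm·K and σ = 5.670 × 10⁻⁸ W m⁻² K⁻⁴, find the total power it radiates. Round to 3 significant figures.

P ≈ 1.55×10⁵ W

Wien's law: T = b/λ_max = 2.898×10⁻³/2.513×10⁻⁶ = 1153.20 K.
Area A = 1.04 × 1.65 = 1.716 m².
Then P = εσAT⁴ = 0.902×5.670×10⁻⁸×1.716×(1153.20)⁴ = 1.55×10⁵ W.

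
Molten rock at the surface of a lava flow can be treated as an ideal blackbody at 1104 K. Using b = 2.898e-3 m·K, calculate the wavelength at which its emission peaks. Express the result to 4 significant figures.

λ_max ≈ 2625 nm

Wien's displacement law: λ_max = b/T = (2.898×10⁻³ m·K)/(1104 K) = 2.6250×10⁻⁶ m.
That is 2625 nm, in the infrared range.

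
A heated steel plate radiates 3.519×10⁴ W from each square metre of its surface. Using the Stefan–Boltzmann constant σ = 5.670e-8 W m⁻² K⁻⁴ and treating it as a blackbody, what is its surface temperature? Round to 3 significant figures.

I = σT⁴, so T = (I/σ)^(1/4) = (3.519×10⁴/(5.670×10⁻⁸))^(1/4) = 888 K.

T ≈ 888 K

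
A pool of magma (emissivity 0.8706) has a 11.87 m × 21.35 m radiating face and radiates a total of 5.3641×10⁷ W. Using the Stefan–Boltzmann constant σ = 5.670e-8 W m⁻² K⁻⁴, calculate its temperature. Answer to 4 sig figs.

T ≈ 1439 K

Area A = 11.87 × 21.35 = 253.424 m².
P = εσAT⁴ ⇒ T = (P/(εσA))^(1/4) = (5.3641×10⁷/(0.8706×5.670×10⁻⁸×253.424))^(1/4) = 1439 K.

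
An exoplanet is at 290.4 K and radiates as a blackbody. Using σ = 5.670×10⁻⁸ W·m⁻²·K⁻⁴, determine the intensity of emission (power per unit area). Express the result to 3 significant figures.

I ≈ 403 W/m²

Stefan–Boltzmann: I = σT⁴ = 5.670×10⁻⁸ × (290.4)⁴ = 403 W/m².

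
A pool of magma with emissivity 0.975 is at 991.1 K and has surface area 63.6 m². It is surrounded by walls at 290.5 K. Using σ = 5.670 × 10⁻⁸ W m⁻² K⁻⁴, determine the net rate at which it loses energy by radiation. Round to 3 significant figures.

Area A = 63.6 m².
Net radiated power P_net = εσA(T⁴ − T₀⁴) = 0.975×5.670×10⁻⁸×63.6×(991.1⁴ − 290.5⁴).
T⁴ − T₀⁴ = 9.64872×10¹¹ − 7.12171×10⁹ = 9.57750×10¹¹ K⁴, so P_net = 3.37×10⁶ W.

Net loss ≈ 3.37×10⁶ W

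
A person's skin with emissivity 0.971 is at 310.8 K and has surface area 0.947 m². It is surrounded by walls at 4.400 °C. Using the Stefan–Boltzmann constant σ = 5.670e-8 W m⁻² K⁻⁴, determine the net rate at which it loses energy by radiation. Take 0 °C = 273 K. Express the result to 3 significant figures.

Surroundings: T = 4.400 °C + 273 = 277.400 K.
Area A = 0.947 m².
Net radiated power P_net = εσA(T⁴ − T₀⁴) = 0.971×5.670×10⁻⁸×0.947×(310.8⁴ − 277.400⁴).
T⁴ − T₀⁴ = 9.33091×10⁹ − 5.92142×10⁹ = 3.40949×10⁹ K⁴, so P_net = 178 W.

Net loss ≈ 178 W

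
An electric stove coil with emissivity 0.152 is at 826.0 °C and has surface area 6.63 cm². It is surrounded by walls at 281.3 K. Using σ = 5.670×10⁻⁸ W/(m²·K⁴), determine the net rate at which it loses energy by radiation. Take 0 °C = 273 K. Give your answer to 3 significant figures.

Net loss ≈ 8.30 W

T = 826.0 °C + 273 = 1099.0 K.
Area A = 6.63 cm² = 6.63×10⁻⁴ m².
Net radiated power P_net = εσA(T⁴ − T₀⁴) = 0.152×5.670×10⁻⁸×6.63×10⁻⁴×(1099.0⁴ − 281.3⁴).
T⁴ − T₀⁴ = 1.45878×10¹² − 6.26151×10⁹ = 1.45252×10¹² K⁴, so P_net = 8.30 W.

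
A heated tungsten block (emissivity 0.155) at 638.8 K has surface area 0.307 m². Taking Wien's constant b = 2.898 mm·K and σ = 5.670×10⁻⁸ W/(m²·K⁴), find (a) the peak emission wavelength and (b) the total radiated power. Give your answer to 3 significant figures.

(a) λ_max = b/T = 2.898×10⁻³/638.8 = 4.537×10⁻⁶ m = 4.54 μm.
Area A = 0.307 m².
(b) P = εσAT⁴ = 0.155×5.670×10⁻⁸×0.307×(638.8)⁴ = 449 W.

λ_max ≈ 4.54 μm; P ≈ 449 W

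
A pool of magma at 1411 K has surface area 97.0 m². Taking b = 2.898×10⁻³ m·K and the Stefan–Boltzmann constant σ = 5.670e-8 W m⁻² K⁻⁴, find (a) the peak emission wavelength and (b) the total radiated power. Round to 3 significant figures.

(a) λ_max = b/T = 2.898×10⁻³/1411 = 2.054×10⁻⁶ m = 2.05 μm.
Area A = 97.0 m².
(b) P = σAT⁴ = 5.670×10⁻⁸×97.0×(1411)⁴ = 2.18×10⁷ W.

λ_max ≈ 2.05 μm; P ≈ 2.18×10⁷ W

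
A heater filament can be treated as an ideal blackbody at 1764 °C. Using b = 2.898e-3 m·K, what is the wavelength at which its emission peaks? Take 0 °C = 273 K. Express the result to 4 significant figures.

T = 1764 °C + 273 = 2037 K.
Wien's displacement law: λ_max = b/T = (2.898×10⁻³ m·K)/(2037 K) = 1.4227×10⁻⁶ m.
That is 1423 nm, in the infrared range.

λ_max ≈ 1423 nm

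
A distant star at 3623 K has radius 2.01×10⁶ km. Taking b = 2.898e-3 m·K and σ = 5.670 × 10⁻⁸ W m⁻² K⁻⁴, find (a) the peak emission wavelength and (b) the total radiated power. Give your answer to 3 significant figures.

(a) λ_max = b/T = 2.898×10⁻³/3623 = 7.999×10⁻⁷ m = 800 nm.
Surface area A = 4πR² = 4π(2.01×10⁹ m)² = 5.07694×10¹⁹ m².
(b) P = σAT⁴ = 5.670×10⁻⁸×5.07694×10¹⁹×(3623)⁴ = 4.96×10²⁶ W.

λ_max ≈ 800 nm; P ≈ 4.96×10²⁶ W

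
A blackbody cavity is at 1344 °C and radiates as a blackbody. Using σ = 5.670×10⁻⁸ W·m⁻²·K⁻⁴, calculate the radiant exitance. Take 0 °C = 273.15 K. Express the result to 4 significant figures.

I ≈ 3.878×10⁵ W/m²

T = 1344 °C + 273.15 = 1617.15 K.
Stefan–Boltzmann: I = σT⁴ = 5.670×10⁻⁸ × (1617.15)⁴ = 3.878×10⁵ W/m².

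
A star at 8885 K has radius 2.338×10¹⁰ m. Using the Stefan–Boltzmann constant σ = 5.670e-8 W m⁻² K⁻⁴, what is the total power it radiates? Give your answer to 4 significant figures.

Surface area A = 4πR² = 4π(2.338×10¹⁰ m)² = 6.86908×10²¹ m².
P = σAT⁴ = 5.670×10⁻⁸ × 6.86908×10²¹ × (8885)⁴ = 2.427×10³⁰ W.

P ≈ 2.427×10³⁰ W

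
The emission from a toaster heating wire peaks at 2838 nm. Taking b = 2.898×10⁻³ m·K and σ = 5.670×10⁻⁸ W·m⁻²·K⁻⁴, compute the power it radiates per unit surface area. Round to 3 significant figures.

Wien's law: T = b/λ_max = 2.898×10⁻³/2.838×10⁻⁶ = 1021.14 K.
Then I = σT⁴ = 5.670×10⁻⁸×(1021.14)⁴ = 6.16×10⁴ W/m².

I ≈ 6.16×10⁴ W/m²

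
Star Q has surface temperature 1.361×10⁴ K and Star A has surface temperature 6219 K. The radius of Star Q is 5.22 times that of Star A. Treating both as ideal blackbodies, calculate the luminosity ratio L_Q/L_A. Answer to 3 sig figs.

L_Q/L_A ≈ 625

L ∝ R²T⁴, so L_Q/L_A = (R_Q/R_A)²(T_Q/T_A)⁴ = (5.22)² × (1.361×10⁴/6219)⁴ = 27.2484 × 22.9377 = 625.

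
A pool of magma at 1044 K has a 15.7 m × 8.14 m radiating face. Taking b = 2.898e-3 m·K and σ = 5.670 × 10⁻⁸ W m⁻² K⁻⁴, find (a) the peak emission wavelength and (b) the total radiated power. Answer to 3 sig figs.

(a) λ_max = b/T = 2.898×10⁻³/1044 = 2.776×10⁻⁶ m = 2.78 μm.
Area A = 15.7 × 8.14 = 127.798 m².
(b) P = σAT⁴ = 5.670×10⁻⁸×127.798×(1044)⁴ = 8.61×10⁶ W.

λ_max ≈ 2.78 μm; P ≈ 8.61×10⁶ W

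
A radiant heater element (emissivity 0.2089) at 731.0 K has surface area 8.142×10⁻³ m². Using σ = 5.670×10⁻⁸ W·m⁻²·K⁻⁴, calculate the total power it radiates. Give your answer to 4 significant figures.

Area A = 8.142×10⁻³ m².
P = εσAT⁴ = 0.2089 × 5.670×10⁻⁸ × 8.142×10⁻³ × (731.0)⁴ = 27.54 W.

P ≈ 27.54 W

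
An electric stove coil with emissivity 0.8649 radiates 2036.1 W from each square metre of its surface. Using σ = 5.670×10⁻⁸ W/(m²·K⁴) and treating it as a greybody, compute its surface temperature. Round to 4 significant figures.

I = εσT⁴, so T = (I/εσ)^(1/4) = (2036.1/(0.8649×5.670×10⁻⁸))^(1/4) = 451.4 K.

T ≈ 451.4 K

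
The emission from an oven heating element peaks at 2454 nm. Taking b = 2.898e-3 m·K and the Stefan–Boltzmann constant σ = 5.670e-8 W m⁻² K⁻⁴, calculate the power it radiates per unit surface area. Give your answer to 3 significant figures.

I ≈ 1.10×10⁵ W/m²

Wien's law: T = b/λ_max = 2.898×10⁻³/2.454×10⁻⁶ = 1180.93 K.
Then I = σT⁴ = 5.670×10⁻⁸×(1180.93)⁴ = 1.10×10⁵ W/m².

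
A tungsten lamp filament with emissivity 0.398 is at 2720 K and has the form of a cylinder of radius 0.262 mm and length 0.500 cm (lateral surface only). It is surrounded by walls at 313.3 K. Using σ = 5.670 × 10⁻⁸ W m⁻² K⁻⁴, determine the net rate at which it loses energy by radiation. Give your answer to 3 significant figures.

Net loss ≈ 10.2 W

Lateral area A = 2πrL = 2π×2.62×10⁻⁴×5.00×10⁻³ = 8.23097×10⁻⁶ m².
Net radiated power P_net = εσA(T⁴ − T₀⁴) = 0.398×5.670×10⁻⁸×8.23097×10⁻⁶×(2720⁴ − 313.3⁴).
T⁴ − T₀⁴ = 5.47363×10¹³ − 9.63478×10⁹ = 5.47267×10¹³ K⁴, so P_net = 10.2 W.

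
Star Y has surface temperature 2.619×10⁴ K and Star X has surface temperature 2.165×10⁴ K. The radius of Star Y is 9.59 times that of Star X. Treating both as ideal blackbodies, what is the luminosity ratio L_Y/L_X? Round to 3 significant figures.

L_Y/L_X ≈ 197

L ∝ R²T⁴, so L_Y/L_X = (R_Y/R_X)²(T_Y/T_X)⁴ = (9.59)² × (2.619×10⁴/2.165×10⁴)⁴ = 91.9681 × 2.14146 = 197.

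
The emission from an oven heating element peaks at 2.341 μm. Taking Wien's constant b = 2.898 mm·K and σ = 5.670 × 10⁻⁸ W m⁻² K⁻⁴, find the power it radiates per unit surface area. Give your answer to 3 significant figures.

Wien's law: T = b/λ_max = 2.898×10⁻³/2.341×10⁻⁶ = 1237.93 K.
Then I = σT⁴ = 5.670×10⁻⁸×(1237.93)⁴ = 1.33×10⁵ W/m².

I ≈ 1.33×10⁵ W/m²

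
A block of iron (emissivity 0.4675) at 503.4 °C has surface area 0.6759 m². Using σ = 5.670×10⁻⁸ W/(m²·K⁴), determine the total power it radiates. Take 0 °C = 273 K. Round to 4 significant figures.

T = 503.4 °C + 273 = 776.4 K.
Area A = 0.6759 m².
P = εσAT⁴ = 0.4675 × 5.670×10⁻⁸ × 0.6759 × (776.4)⁴ = 6510 W.

P ≈ 6510 W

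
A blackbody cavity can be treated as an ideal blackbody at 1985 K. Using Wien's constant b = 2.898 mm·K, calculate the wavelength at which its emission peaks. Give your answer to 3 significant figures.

Wien's displacement law: λ_max = b/T = (2.898×10⁻³ m·K)/(1985 K) = 1.460×10⁻⁶ m.
That is 1.46 μm, in the infrared range.

λ_max ≈ 1.46 μm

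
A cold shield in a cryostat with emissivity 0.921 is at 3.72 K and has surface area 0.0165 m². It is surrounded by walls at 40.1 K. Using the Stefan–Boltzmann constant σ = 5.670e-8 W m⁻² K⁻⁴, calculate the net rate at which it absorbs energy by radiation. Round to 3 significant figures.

Net gain ≈ 2.23×10⁻³ W

Area A = 0.0165 m².
Net radiated power P_net = εσA(T⁴ − T₀⁴) = 0.921×5.670×10⁻⁸×0.0165×(3.72⁴ − 40.1⁴).
T⁴ − T₀⁴ = 191.501 − 2.58570×10⁶ = -2.58551×10⁶ K⁴, so P_net = -2.23×10⁻³ W — negative, meaning a net gain of 2.23×10⁻³ W.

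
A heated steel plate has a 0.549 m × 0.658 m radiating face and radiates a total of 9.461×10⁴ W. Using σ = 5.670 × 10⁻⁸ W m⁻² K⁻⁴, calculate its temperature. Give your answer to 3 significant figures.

T ≈ 1.47×10³ K

Area A = 0.549 × 0.658 = 0.361242 m².
P = σAT⁴ ⇒ T = (P/(σA))^(1/4) = (9.461×10⁴/(5.670×10⁻⁸×0.361242))^(1/4) = 1.47×10³ K.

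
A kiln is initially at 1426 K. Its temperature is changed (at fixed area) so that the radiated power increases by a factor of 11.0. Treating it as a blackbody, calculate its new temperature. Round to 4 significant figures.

T₂ ≈ 2597 K

P ∝ T⁴, so T₂/T₁ = (P₂/P₁)^(1/4) = (11.0)^(1/4) = 1.82116.
T₂ = 1426 × 1.82116 = 2597 K.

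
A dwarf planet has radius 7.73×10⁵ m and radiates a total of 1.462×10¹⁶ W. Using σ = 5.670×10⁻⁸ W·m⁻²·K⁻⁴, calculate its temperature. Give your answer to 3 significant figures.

Surface area A = 4πR² = 4π(7.73×10⁵ m)² = 7.50877×10¹² m².
P = σAT⁴ ⇒ T = (P/(σA))^(1/4) = (1.462×10¹⁶/(5.670×10⁻⁸×7.50877×10¹²))^(1/4) = 430 K.

T ≈ 430 K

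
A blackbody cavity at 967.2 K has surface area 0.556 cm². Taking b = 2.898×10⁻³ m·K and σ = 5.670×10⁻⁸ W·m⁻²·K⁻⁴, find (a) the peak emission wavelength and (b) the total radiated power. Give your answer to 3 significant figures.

(a) λ_max = b/T = 2.898×10⁻³/967.2 = 2.996×10⁻⁶ m = 3.00 μm.
Area A = 0.556 cm² = 5.56×10⁻⁵ m².
(b) P = σAT⁴ = 5.670×10⁻⁸×5.56×10⁻⁵×(967.2)⁴ = 2.76 W.

λ_max ≈ 3.00 μm; P ≈ 2.76 W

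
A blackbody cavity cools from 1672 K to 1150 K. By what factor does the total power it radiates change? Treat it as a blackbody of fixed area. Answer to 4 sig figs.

P₂/P₁ ≈ 0.2238

P ∝ T⁴, so P₂/P₁ = (T₂/T₁)⁴ = (1150/1672)⁴ = (0.687799)⁴ = 0.2238.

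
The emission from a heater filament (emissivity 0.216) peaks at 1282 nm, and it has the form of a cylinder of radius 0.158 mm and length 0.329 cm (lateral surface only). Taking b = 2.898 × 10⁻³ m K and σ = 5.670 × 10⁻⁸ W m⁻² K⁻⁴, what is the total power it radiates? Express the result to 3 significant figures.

P ≈ 1.04 W

Wien's law: T = b/λ_max = 2.898×10⁻³/1.282×10⁻⁶ = 2260.53 K.
Lateral area A = 2πrL = 2π×1.58×10⁻⁴×3.29×10⁻³ = 3.26613×10⁻⁶ m².
Then P = εσAT⁴ = 0.216×5.670×10⁻⁸×3.26613×10⁻⁶×(2260.53)⁴ = 1.04 W.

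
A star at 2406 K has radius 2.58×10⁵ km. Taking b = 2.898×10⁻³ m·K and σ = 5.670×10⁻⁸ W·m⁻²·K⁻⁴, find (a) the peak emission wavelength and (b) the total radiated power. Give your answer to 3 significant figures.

(a) λ_max = b/T = 2.898×10⁻³/2406 = 1.204×10⁻⁶ m = 1.20×10³ nm.
Surface area A = 4πR² = 4π(2.58×10⁸ m)² = 8.36468×10¹⁷ m².
(b) P = σAT⁴ = 5.670×10⁻⁸×8.36468×10¹⁷×(2406)⁴ = 1.59×10²⁴ W.

λ_max ≈ 1.20×10³ nm; P ≈ 1.59×10²⁴ W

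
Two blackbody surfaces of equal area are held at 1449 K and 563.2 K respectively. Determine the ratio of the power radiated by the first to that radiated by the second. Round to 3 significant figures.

P₁/P₂ ≈ 43.8

With equal areas, P₁/P₂ = (T₁/T₂)⁴ = (1449/563.2)⁴ = 43.8.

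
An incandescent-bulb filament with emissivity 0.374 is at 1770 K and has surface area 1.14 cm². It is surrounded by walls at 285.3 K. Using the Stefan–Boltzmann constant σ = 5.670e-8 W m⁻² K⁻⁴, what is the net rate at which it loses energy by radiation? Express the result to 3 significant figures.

Area A = 1.14 cm² = 1.14×10⁻⁴ m².
Net radiated power P_net = εσA(T⁴ − T₀⁴) = 0.374×5.670×10⁻⁸×1.14×10⁻⁴×(1770⁴ − 285.3⁴).
T⁴ − T₀⁴ = 9.81506×10¹² − 6.62532×10⁹ = 9.80843×10¹² K⁴, so P_net = 23.7 W.

Net loss ≈ 23.7 W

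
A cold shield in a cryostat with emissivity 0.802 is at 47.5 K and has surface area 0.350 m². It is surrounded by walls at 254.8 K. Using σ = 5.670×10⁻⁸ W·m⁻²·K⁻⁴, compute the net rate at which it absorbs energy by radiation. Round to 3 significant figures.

Net gain ≈ 67.0 W

Area A = 0.350 m².
Net radiated power P_net = εσA(T⁴ − T₀⁴) = 0.802×5.670×10⁻⁸×0.350×(47.5⁴ − 254.8⁴).
T⁴ − T₀⁴ = 5.09066×10⁶ − 4.21500×10⁹ = -4.20991×10⁹ K⁴, so P_net = -67.0 W — negative, meaning a net gain of 67.0 W.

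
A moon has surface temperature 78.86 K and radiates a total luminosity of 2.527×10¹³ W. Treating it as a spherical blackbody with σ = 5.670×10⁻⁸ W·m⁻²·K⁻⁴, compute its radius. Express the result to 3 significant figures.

L = 4πR²σT⁴ ⇒ R = √(L/(4πσT⁴)).
σT⁴ = 2.19286 W/m², so R = √(2.527×10¹³/(4π×2.19286)) = 9.58×10⁵ m.

R ≈ 9.58×10⁵ m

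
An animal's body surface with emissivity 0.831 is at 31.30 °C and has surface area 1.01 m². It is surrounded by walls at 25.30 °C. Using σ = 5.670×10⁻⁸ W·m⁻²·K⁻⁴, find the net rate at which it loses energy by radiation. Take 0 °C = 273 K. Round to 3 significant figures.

T = 31.30 °C + 273 = 304.30 K.
Surroundings: T = 25.30 °C + 273 = 298.30 K.
Area A = 1.01 m².
Net radiated power P_net = εσA(T⁴ − T₀⁴) = 0.831×5.670×10⁻⁸×1.01×(304.30⁴ − 298.30⁴).
T⁴ − T₀⁴ = 8.57448×10⁹ − 7.91795×10⁹ = 6.56530×10⁸ K⁴, so P_net = 31.2 W.

Net loss ≈ 31.2 W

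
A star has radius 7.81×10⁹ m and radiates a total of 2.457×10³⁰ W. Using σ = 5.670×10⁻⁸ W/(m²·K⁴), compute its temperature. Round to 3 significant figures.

T ≈ 1.54×10⁴ K

Surface area A = 4πR² = 4π(7.81×10⁹ m)² = 7.66500×10²⁰ m².
P = σAT⁴ ⇒ T = (P/(σA))^(1/4) = (2.457×10³⁰/(5.670×10⁻⁸×7.66500×10²⁰))^(1/4) = 1.54×10⁴ K.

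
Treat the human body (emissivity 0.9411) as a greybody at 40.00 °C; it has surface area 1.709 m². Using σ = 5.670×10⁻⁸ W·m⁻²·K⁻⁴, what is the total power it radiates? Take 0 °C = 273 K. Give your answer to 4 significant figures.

P ≈ 875.3 W

T = 40.00 °C + 273 = 313.00 K.
Area A = 1.709 m².
P = εσAT⁴ = 0.9411 × 5.670×10⁻⁸ × 1.709 × (313.00)⁴ = 875.3 W.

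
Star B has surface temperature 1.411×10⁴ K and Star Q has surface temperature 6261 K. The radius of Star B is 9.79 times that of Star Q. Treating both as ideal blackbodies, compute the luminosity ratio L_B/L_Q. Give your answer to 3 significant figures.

L_B/L_Q ≈ 2.47×10³

L ∝ R²T⁴, so L_B/L_Q = (R_B/R_Q)²(T_B/T_Q)⁴ = (9.79)² × (1.411×10⁴/6261)⁴ = 95.8441 × 25.7949 = 2.47×10³.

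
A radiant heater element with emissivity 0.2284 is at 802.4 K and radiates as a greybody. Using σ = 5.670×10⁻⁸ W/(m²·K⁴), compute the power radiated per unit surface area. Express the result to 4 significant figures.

I ≈ 5368 W/m²

Stefan–Boltzmann: I = εσT⁴ = 0.2284 × 5.670×10⁻⁸ × (802.4)⁴ = 5368 W/m².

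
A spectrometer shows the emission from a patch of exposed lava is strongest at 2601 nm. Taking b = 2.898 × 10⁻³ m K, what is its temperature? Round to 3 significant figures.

Wien's law gives T = b/λ_max = (2.898×10⁻³ m·K)/(2.601×10⁻⁶ m) = 1.11×10³ K.

T ≈ 1.11×10³ K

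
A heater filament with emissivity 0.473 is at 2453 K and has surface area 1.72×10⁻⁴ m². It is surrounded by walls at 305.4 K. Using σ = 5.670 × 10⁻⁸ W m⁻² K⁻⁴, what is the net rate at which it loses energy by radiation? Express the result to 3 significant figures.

Area A = 1.72×10⁻⁴ m².
Net radiated power P_net = εσA(T⁴ − T₀⁴) = 0.473×5.670×10⁻⁸×1.72×10⁻⁴×(2453⁴ − 305.4⁴).
T⁴ − T₀⁴ = 3.62068×10¹³ − 8.69914×10⁹ = 3.61981×10¹³ K⁴, so P_net = 167 W.

Net loss ≈ 167 W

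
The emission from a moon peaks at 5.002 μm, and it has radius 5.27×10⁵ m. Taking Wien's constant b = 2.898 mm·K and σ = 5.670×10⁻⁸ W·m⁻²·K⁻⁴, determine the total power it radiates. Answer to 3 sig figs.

Wien's law: T = b/λ_max = 2.898×10⁻³/5.002×10⁻⁶ = 579.368 K.
Surface area A = 4πR² = 4π(5.27×10⁵ m)² = 3.49005×10¹² m².
Then P = σAT⁴ = 5.670×10⁻⁸×3.49005×10¹²×(579.368)⁴ = 2.23×10¹⁶ W.

P ≈ 2.23×10¹⁶ W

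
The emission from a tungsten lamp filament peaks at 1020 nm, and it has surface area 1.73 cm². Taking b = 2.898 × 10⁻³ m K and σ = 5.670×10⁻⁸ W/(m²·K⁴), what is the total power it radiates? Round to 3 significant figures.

P ≈ 639 W

Wien's law: T = b/λ_max = 2.898×10⁻³/1.020×10⁻⁶ = 2841.18 K.
Area A = 1.73 cm² = 1.73×10⁻⁴ m².
Then P = σAT⁴ = 5.670×10⁻⁸×1.73×10⁻⁴×(2841.18)⁴ = 639 W.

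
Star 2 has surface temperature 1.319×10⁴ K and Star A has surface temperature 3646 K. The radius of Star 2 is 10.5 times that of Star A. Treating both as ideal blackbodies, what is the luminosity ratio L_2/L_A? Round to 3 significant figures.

L ∝ R²T⁴, so L_2/L_A = (R_2/R_A)²(T_2/T_A)⁴ = (10.5)² × (1.319×10⁴/3646)⁴ = 110.25 × 171.282 = 1.89×10⁴.

L_2/L_A ≈ 1.89×10⁴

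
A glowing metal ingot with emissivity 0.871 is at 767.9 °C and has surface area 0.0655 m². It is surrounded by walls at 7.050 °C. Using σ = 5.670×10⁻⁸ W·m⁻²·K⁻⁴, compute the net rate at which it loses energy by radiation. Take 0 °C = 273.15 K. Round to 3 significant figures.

Net loss ≈ 3.78×10³ W

T = 767.9 °C + 273.15 = 1041.05 K.
Surroundings: T = 7.050 °C + 273.15 = 280.200 K.
Area A = 0.0655 m².
Net radiated power P_net = εσA(T⁴ − T₀⁴) = 0.871×5.670×10⁻⁸×0.0655×(1041.05⁴ − 280.200⁴).
T⁴ − T₀⁴ = 1.17459×10¹² − 6.16414×10⁹ = 1.16843×10¹² K⁴, so P_net = 3.78×10³ W.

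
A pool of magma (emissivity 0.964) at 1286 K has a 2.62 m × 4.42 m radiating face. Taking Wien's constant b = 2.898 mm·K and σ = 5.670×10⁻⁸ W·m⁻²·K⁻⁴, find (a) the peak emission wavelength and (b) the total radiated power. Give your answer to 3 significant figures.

λ_max ≈ 2.25×10³ nm; P ≈ 1.73×10⁶ W

(a) λ_max = b/T = 2.898×10⁻³/1286 = 2.253×10⁻⁶ m = 2.25×10³ nm.
Area A = 2.62 × 4.42 = 11.5804 m².
(b) P = εσAT⁴ = 0.964×5.670×10⁻⁸×11.5804×(1286)⁴ = 1.73×10⁶ W.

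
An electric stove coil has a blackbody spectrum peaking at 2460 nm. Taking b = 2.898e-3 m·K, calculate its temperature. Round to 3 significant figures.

T ≈ 1.18×10³ K

Wien's law gives T = b/λ_max = (2.898×10⁻³ m·K)/(2.460×10⁻⁶ m) = 1.18×10³ K.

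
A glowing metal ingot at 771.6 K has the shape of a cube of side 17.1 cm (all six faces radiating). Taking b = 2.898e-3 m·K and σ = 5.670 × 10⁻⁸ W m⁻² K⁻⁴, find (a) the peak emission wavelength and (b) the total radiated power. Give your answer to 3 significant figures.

(a) λ_max = b/T = 2.898×10⁻³/771.6 = 3.756×10⁻⁶ m = 3.76 μm.
Area A = 6s² = 6×(0.171 m)² = 0.175446 m².
(b) P = σAT⁴ = 5.670×10⁻⁸×0.175446×(771.6)⁴ = 3.53×10³ W.

λ_max ≈ 3.76 μm; P ≈ 3.53×10³ W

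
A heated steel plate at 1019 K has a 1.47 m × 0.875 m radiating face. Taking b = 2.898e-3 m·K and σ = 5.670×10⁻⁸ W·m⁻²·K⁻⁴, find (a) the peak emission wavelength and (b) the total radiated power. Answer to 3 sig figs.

(a) λ_max = b/T = 2.898×10⁻³/1019 = 2.844×10⁻⁶ m = 2.84 μm.
Area A = 1.47 × 0.875 = 1.28625 m².
(b) P = σAT⁴ = 5.670×10⁻⁸×1.28625×(1019)⁴ = 7.86×10⁴ W.

λ_max ≈ 2.84 μm; P ≈ 7.86×10⁴ W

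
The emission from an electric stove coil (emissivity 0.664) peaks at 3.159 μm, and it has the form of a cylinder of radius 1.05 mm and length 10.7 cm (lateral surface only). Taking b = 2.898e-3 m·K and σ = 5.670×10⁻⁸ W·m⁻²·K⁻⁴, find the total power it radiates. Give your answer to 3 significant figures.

P ≈ 18.8 W

Wien's law: T = b/λ_max = 2.898×10⁻³/3.159×10⁻⁶ = 917.379 K.
Lateral area A = 2πrL = 2π×1.05×10⁻³×0.107 = 7.05916×10⁻⁴ m².
Then P = εσAT⁴ = 0.664×5.670×10⁻⁸×7.05916×10⁻⁴×(917.379)⁴ = 18.8 W.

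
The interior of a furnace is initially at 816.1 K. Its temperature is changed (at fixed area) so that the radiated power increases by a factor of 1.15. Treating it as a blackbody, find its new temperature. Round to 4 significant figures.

P ∝ T⁴, so T₂/T₁ = (P₂/P₁)^(1/4) = (1.15)^(1/4) = 1.03556.
T₂ = 816.1 × 1.03556 = 845.1 K.

T₂ ≈ 845.1 K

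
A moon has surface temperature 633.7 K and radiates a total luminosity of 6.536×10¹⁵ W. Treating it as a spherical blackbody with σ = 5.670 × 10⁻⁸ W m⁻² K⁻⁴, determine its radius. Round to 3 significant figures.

R ≈ 2.39×10⁵ m

L = 4πR²σT⁴ ⇒ R = √(L/(4πσT⁴)).
σT⁴ = 9143.61 W/m², so R = √(6.536×10¹⁵/(4π×9143.61)) = 2.39×10⁵ m.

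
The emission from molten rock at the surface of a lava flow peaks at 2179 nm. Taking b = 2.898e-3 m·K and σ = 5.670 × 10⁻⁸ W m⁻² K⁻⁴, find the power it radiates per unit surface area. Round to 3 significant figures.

I ≈ 1.77×10⁵ W/m²

Wien's law: T = b/λ_max = 2.898×10⁻³/2.179×10⁻⁶ = 1329.97 K.
Then I = σT⁴ = 5.670×10⁻⁸×(1329.97)⁴ = 1.77×10⁵ W/m².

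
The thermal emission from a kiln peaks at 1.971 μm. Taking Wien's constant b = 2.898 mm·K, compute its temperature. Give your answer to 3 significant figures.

Wien's law gives T = b/λ_max = (2.898×10⁻³ m·K)/(1.971×10⁻⁶ m) = 1.47×10³ K.

T ≈ 1.47×10³ K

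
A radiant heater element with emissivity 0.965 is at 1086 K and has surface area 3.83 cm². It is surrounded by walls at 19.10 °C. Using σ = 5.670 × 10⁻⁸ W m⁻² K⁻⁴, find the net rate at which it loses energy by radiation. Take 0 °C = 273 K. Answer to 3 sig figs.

Net loss ≈ 29.0 W

Surroundings: T = 19.10 °C + 273 = 292.10 K.
Area A = 3.83 cm² = 3.83×10⁻⁴ m².
Net radiated power P_net = εσA(T⁴ − T₀⁴) = 0.965×5.670×10⁻⁸×3.83×10⁻⁴×(1086⁴ − 292.10⁴).
T⁴ − T₀⁴ = 1.39097×10¹² − 7.27991×10⁹ = 1.38369×10¹² K⁴, so P_net = 29.0 W.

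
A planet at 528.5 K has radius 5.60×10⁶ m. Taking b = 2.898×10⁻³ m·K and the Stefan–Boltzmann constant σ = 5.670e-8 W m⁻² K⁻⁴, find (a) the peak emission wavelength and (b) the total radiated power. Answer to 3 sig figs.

λ_max ≈ 5.48 μm; P ≈ 1.74×10¹⁸ W

(a) λ_max = b/T = 2.898×10⁻³/528.5 = 5.483×10⁻⁶ m = 5.48 μm.
Surface area A = 4πR² = 4π(5.60×10⁶ m)² = 3.94081×10¹⁴ m².
(b) P = σAT⁴ = 5.670×10⁻⁸×3.94081×10¹⁴×(528.5)⁴ = 1.74×10¹⁸ W.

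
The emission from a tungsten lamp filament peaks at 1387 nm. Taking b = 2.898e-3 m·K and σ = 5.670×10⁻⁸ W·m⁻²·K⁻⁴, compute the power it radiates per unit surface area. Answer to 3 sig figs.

Wien's law: T = b/λ_max = 2.898×10⁻³/1.387×10⁻⁶ = 2089.40 K.
Then I = σT⁴ = 5.670×10⁻⁸×(2089.40)⁴ = 1.08×10⁶ W/m².

I ≈ 1.08×10⁶ W/m²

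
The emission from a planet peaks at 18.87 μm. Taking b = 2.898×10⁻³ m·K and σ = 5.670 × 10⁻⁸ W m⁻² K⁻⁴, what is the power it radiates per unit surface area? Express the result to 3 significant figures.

I ≈ 31.5 W/m²

Wien's law: T = b/λ_max = 2.898×10⁻³/1.887×10⁻⁵ = 153.577 K.
Then I = σT⁴ = 5.670×10⁻⁸×(153.577)⁴ = 31.5 W/m².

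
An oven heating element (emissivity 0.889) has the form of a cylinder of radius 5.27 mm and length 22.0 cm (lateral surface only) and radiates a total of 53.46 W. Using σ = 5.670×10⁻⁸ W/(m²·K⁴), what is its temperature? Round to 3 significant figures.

Lateral area A = 2πrL = 2π×5.27×10⁻³×0.220 = 7.28473×10⁻³ m².
P = εσAT⁴ ⇒ T = (P/(εσA))^(1/4) = (53.46/(0.889×5.670×10⁻⁸×7.28473×10⁻³))^(1/4) = 618 K.

T ≈ 618 K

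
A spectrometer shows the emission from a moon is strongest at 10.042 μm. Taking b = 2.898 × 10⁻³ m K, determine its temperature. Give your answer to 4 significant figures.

Wien's law gives T = b/λ_max = (2.898×10⁻³ m·K)/(1.0042×10⁻⁵ m) = 288.6 K.

T ≈ 288.6 K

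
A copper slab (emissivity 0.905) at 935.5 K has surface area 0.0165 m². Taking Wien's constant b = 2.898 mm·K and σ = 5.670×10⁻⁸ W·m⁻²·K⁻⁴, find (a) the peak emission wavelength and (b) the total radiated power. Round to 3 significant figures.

(a) λ_max = b/T = 2.898×10⁻³/935.5 = 3.098×10⁻⁶ m = 3.10 μm.
Area A = 0.0165 m².
(b) P = εσAT⁴ = 0.905×5.670×10⁻⁸×0.0165×(935.5)⁴ = 648 W.

λ_max ≈ 3.10 μm; P ≈ 648 W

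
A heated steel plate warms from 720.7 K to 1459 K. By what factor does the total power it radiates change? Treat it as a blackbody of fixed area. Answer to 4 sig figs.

P₂/P₁ ≈ 16.80

P ∝ T⁴, so P₂/P₁ = (T₂/T₁)⁴ = (1459/720.7)⁴ = (2.02442)⁴ = 16.80.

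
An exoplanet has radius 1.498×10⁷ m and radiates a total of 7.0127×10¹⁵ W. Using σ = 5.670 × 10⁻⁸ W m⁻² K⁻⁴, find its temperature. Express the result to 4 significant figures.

T ≈ 81.38 K

Surface area A = 4πR² = 4π(1.498×10⁷ m)² = 2.81990×10¹⁵ m².
P = σAT⁴ ⇒ T = (P/(σA))^(1/4) = (7.0127×10¹⁵/(5.670×10⁻⁸×2.81990×10¹⁵))^(1/4) = 81.38 K.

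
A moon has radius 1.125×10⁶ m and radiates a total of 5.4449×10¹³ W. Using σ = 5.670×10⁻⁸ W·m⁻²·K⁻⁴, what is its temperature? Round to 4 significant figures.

Surface area A = 4πR² = 4π(1.125×10⁶ m)² = 1.59043×10¹³ m².
P = σAT⁴ ⇒ T = (P/(σA))^(1/4) = (5.4449×10¹³/(5.670×10⁻⁸×1.59043×10¹³))^(1/4) = 88.15 K.

T ≈ 88.15 K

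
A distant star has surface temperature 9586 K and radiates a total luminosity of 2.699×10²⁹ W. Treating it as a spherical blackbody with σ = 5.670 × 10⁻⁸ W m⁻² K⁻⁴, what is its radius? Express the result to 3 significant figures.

L = 4πR²σT⁴ ⇒ R = √(L/(4πσT⁴)).
σT⁴ = 4.78776×10⁸ W/m², so R = √(2.699×10²⁹/(4π×4.78776×10⁸)) = 6.70×10⁹ m.

R ≈ 6.70×10⁹ m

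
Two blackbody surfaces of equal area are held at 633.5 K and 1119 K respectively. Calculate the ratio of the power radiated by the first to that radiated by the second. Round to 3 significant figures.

With equal areas, P₁/P₂ = (T₁/T₂)⁴ = (633.5/1119)⁴ = 0.103.

P₁/P₂ ≈ 0.103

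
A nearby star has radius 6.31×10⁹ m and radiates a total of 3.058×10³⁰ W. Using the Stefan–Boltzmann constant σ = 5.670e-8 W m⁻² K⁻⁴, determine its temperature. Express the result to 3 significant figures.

Surface area A = 4πR² = 4π(6.31×10⁹ m)² = 5.00344×10²⁰ m².
P = σAT⁴ ⇒ T = (P/(σA))^(1/4) = (3.058×10³⁰/(5.670×10⁻⁸×5.00344×10²⁰))^(1/4) = 1.81×10⁴ K.

T ≈ 1.81×10⁴ K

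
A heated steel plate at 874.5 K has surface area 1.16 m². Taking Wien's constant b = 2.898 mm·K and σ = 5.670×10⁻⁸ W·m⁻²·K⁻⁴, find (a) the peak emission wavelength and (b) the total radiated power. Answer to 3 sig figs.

λ_max ≈ 3.31 μm; P ≈ 3.85×10⁴ W

(a) λ_max = b/T = 2.898×10⁻³/874.5 = 3.314×10⁻⁶ m = 3.31 μm.
Area A = 1.16 m².
(b) P = σAT⁴ = 5.670×10⁻⁸×1.16×(874.5)⁴ = 3.85×10⁴ W.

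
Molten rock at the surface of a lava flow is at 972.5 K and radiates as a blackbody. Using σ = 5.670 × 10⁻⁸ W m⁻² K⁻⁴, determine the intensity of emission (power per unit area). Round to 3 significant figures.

Stefan–Boltzmann: I = σT⁴ = 5.670×10⁻⁸ × (972.5)⁴ = 5.07×10⁴ W/m².

I ≈ 5.07×10⁴ W/m²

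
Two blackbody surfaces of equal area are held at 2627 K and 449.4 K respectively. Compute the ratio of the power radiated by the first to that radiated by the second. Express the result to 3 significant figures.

With equal areas, P₁/P₂ = (T₁/T₂)⁴ = (2627/449.4)⁴ = 1.17×10³.

P₁/P₂ ≈ 1.17×10³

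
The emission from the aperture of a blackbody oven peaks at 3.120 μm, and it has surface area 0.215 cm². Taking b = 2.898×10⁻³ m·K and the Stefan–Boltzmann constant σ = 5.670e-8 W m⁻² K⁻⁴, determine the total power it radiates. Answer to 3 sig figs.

Wien's law: T = b/λ_max = 2.898×10⁻³/3.120×10⁻⁶ = 928.846 K.
Area A = 0.215 cm² = 2.15×10⁻⁵ m².
Then P = σAT⁴ = 5.670×10⁻⁸×2.15×10⁻⁵×(928.846)⁴ = 0.907 W.

P ≈ 0.907 W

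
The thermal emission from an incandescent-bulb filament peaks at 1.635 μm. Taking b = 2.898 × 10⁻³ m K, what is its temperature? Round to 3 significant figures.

T ≈ 1.77×10³ K

Wien's law gives T = b/λ_max = (2.898×10⁻³ m·K)/(1.635×10⁻⁶ m) = 1.77×10³ K.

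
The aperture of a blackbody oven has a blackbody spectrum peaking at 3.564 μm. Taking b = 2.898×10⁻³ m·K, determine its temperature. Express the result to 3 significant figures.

Wien's law gives T = b/λ_max = (2.898×10⁻³ m·K)/(3.564×10⁻⁶ m) = 813 K.

T ≈ 813 K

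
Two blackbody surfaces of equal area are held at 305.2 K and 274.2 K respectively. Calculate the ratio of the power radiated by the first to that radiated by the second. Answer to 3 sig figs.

With equal areas, P₁/P₂ = (T₁/T₂)⁴ = (305.2/274.2)⁴ = 1.53.

P₁/P₂ ≈ 1.53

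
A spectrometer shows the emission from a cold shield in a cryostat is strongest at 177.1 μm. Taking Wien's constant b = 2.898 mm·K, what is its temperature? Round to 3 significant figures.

T ≈ 16.4 K

Wien's law gives T = b/λ_max = (2.898×10⁻³ m·K)/(1.771×10⁻⁴ m) = 16.4 K.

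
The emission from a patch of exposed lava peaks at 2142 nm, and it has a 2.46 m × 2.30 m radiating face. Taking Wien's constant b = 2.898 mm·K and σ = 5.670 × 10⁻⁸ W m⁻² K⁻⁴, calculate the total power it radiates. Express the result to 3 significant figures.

Wien's law: T = b/λ_max = 2.898×10⁻³/2.142×10⁻⁶ = 1352.94 K.
Area A = 2.46 × 2.30 = 5.658 m².
Then P = σAT⁴ = 5.670×10⁻⁸×5.658×(1352.94)⁴ = 1.07×10⁶ W.

P ≈ 1.07×10⁶ W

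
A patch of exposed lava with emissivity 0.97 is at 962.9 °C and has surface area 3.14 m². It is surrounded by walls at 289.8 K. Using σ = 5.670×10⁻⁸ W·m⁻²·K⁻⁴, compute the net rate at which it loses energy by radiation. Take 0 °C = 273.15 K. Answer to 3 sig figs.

Net loss ≈ 4.02×10⁵ W

T = 962.9 °C + 273.15 = 1236.05 K.
Area A = 3.14 m².
Net radiated power P_net = εσA(T⁴ − T₀⁴) = 0.97×5.670×10⁻⁸×3.14×(1236.05⁴ − 289.8⁴).
T⁴ − T₀⁴ = 2.33423×10¹² − 7.05332×10⁹ = 2.32718×10¹² K⁴, so P_net = 4.02×10⁵ W.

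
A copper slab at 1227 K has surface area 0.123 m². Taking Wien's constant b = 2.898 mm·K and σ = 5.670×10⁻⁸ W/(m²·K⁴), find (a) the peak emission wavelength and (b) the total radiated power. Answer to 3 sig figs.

(a) λ_max = b/T = 2.898×10⁻³/1227 = 2.362×10⁻⁶ m = 2.36×10³ nm.
Area A = 0.123 m².
(b) P = σAT⁴ = 5.670×10⁻⁸×0.123×(1227)⁴ = 1.58×10⁴ W.

λ_max ≈ 2.36×10³ nm; P ≈ 1.58×10⁴ W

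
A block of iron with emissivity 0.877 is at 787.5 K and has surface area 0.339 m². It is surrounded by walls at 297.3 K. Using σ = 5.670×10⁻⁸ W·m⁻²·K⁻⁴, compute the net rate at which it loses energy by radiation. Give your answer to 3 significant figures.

Area A = 0.339 m².
Net radiated power P_net = εσA(T⁴ − T₀⁴) = 0.877×5.670×10⁻⁸×0.339×(787.5⁴ − 297.3⁴).
T⁴ − T₀⁴ = 3.84594×10¹¹ − 7.81231×10⁹ = 3.76782×10¹¹ K⁴, so P_net = 6.35×10³ W.

Net loss ≈ 6.35×10³ W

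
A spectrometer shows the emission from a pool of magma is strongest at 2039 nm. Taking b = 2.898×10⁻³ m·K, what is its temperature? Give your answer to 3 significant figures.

T ≈ 1.42×10³ K

Wien's law gives T = b/λ_max = (2.898×10⁻³ m·K)/(2.039×10⁻⁶ m) = 1.42×10³ K.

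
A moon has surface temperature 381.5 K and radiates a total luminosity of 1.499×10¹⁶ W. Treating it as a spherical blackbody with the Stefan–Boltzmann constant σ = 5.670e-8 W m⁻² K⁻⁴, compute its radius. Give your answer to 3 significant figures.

L = 4πR²σT⁴ ⇒ R = √(L/(4πσT⁴)).
σT⁴ = 1201.05 W/m², so R = √(1.499×10¹⁶/(4π×1201.05)) = 9.97×10⁵ m.

R ≈ 9.97×10⁵ m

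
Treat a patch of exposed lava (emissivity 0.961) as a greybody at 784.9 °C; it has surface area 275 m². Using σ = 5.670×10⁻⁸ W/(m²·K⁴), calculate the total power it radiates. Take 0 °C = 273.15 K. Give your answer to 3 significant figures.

T = 784.9 °C + 273.15 = 1058.05 K.
Area A = 275 m².
P = εσAT⁴ = 0.961 × 5.670×10⁻⁸ × 275 × (1058.05)⁴ = 1.88×10⁷ W.

P ≈ 1.88×10⁷ W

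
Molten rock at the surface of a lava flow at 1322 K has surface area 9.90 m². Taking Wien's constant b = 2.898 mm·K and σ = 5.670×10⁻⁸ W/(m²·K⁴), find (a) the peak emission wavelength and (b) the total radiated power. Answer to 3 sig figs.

(a) λ_max = b/T = 2.898×10⁻³/1322 = 2.192×10⁻⁶ m = 2.19×10³ nm.
Area A = 9.90 m².
(b) P = σAT⁴ = 5.670×10⁻⁸×9.90×(1322)⁴ = 1.71×10⁶ W.

λ_max ≈ 2.19×10³ nm; P ≈ 1.71×10⁶ W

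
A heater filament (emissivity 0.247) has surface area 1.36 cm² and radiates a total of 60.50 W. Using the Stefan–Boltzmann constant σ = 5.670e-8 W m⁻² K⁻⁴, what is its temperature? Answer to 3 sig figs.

Area A = 1.36 cm² = 1.36×10⁻⁴ m².
P = εσAT⁴ ⇒ T = (P/(εσA))^(1/4) = (60.50/(0.247×5.670×10⁻⁸×1.36×10⁻⁴))^(1/4) = 2.37×10³ K.

T ≈ 2.37×10³ K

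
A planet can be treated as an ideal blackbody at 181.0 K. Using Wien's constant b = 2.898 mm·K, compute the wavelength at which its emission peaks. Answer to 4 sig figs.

λ_max ≈ 16.01 μm

Wien's displacement law: λ_max = b/T = (2.898×10⁻³ m·K)/(181.0 K) = 1.6011×10⁻⁵ m.
That is 16.01 μm, in the infrared range.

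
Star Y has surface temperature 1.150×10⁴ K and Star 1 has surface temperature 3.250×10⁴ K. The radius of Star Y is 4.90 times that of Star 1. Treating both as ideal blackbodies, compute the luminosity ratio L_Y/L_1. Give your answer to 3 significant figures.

L ∝ R²T⁴, so L_Y/L_1 = (R_Y/R_1)²(T_Y/T_1)⁴ = (4.90)² × (1.150×10⁴/3.250×10⁴)⁴ = 24.01 × 0.0156768 = 0.376.

L_Y/L_1 ≈ 0.376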